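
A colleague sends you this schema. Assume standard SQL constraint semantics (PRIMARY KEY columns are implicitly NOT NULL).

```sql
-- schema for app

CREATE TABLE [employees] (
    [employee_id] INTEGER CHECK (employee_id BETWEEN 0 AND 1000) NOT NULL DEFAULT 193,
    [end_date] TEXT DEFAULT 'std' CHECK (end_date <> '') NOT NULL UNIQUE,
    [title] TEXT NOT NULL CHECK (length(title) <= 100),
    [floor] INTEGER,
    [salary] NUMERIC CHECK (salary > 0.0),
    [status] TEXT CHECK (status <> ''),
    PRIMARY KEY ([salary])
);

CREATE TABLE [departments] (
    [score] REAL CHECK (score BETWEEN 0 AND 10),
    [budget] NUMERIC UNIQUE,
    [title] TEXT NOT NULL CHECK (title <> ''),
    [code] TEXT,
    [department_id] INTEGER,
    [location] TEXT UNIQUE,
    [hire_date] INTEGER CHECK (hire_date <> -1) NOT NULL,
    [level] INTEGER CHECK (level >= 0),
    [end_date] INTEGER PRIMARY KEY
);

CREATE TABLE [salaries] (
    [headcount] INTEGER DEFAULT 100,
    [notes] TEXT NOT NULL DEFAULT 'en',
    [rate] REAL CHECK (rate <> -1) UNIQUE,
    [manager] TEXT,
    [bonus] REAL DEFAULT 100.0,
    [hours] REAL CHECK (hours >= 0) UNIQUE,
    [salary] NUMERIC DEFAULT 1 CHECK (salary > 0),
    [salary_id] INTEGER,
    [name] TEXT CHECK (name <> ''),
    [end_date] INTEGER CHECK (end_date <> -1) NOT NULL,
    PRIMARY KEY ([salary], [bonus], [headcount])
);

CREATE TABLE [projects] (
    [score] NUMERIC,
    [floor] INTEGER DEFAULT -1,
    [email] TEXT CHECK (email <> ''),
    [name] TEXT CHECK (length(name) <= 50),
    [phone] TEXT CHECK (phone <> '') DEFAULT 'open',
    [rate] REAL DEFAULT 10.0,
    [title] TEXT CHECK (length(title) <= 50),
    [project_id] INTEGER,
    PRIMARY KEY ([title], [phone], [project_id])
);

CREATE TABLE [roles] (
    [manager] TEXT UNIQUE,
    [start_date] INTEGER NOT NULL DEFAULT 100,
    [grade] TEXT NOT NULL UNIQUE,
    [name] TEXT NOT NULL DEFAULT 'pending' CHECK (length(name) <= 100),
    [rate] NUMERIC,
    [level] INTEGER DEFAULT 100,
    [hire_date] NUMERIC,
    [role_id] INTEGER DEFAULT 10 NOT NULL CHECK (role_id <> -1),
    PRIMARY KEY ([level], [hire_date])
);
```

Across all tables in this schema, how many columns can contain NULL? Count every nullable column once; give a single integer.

20

employees: 2 nullable (floor, status — PK (salary) and explicit NOT NULL columns excluded).
departments: 6 nullable (score, budget, code, department_id, location, level — PK (end_date) and explicit NOT NULL columns excluded).
salaries: 5 nullable (rate, manager, hours, salary_id, name — PK (salary, bonus, headcount) and explicit NOT NULL columns excluded).
projects: 5 nullable (score, floor, email, name, rate — PK (title, phone, project_id) and explicit NOT NULL columns excluded).
roles: 2 nullable (manager, rate — PK (level, hire_date) and explicit NOT NULL columns excluded).
Total: 2 + 6 + 5 + 5 + 2 = 20.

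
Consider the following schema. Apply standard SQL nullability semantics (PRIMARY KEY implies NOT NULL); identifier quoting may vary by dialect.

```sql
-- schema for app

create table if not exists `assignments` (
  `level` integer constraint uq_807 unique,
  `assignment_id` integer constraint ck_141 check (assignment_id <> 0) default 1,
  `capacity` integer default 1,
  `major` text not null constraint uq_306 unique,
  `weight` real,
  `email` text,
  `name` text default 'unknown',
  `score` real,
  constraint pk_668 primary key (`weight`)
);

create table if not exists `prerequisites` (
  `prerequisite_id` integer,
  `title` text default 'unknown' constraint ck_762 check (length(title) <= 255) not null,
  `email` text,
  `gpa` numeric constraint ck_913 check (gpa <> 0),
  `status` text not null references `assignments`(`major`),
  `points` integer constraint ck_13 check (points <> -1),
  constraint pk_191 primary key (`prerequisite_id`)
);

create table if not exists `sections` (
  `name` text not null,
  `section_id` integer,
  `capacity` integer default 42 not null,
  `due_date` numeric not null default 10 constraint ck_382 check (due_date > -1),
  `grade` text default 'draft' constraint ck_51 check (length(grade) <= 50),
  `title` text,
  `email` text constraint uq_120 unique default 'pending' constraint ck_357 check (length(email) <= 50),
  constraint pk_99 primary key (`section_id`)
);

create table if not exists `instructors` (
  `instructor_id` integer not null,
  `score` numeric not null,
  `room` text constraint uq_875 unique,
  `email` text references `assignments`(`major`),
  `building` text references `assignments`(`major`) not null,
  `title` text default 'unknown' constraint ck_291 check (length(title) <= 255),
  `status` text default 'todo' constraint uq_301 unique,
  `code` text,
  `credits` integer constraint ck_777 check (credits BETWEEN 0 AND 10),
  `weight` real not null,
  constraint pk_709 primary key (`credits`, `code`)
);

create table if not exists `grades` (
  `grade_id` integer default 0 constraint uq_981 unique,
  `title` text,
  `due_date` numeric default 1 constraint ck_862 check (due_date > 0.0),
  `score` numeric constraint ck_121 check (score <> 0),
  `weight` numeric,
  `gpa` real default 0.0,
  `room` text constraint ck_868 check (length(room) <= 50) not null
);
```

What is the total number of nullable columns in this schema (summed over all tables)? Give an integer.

assignments: 6 nullable (level, assignment_id, capacity, email, name, score — PK (weight) and explicit NOT NULL columns excluded).
prerequisites: 3 nullable (email, gpa, points — PK (prerequisite_id) and explicit NOT NULL columns excluded).
sections: 3 nullable (grade, title, email — PK (section_id) and explicit NOT NULL columns excluded).
instructors: 4 nullable (room, email, title, status — PK (credits, code) and explicit NOT NULL columns excluded).
grades: 6 nullable (grade_id, title, due_date, score, weight, gpa — PK none and explicit NOT NULL columns excluded).
Total: 6 + 3 + 3 + 4 + 6 = 22.

22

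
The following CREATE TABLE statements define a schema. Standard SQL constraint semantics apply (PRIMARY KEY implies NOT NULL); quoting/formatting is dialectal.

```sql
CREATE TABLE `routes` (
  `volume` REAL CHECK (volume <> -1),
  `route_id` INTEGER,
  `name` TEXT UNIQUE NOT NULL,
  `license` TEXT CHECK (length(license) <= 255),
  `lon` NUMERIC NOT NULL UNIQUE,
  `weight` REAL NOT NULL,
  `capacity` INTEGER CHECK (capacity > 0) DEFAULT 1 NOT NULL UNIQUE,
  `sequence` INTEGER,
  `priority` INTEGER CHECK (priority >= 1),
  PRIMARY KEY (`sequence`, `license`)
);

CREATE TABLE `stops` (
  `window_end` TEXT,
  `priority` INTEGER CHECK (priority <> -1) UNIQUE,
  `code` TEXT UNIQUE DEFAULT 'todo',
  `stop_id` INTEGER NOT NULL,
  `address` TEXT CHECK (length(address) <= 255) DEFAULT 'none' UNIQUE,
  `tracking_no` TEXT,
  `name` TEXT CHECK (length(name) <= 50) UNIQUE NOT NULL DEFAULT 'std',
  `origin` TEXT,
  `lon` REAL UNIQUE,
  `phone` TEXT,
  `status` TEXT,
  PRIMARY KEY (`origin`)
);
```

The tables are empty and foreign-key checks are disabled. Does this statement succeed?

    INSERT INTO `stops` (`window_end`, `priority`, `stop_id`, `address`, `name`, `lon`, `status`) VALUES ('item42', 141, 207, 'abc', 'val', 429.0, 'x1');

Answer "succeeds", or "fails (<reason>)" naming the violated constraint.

origin is omitted from the column list and has no DEFAULT, so it would receive NULL.
But origin is part of the PRIMARY KEY (implied NOT NULL).

fails (NOT NULL on origin)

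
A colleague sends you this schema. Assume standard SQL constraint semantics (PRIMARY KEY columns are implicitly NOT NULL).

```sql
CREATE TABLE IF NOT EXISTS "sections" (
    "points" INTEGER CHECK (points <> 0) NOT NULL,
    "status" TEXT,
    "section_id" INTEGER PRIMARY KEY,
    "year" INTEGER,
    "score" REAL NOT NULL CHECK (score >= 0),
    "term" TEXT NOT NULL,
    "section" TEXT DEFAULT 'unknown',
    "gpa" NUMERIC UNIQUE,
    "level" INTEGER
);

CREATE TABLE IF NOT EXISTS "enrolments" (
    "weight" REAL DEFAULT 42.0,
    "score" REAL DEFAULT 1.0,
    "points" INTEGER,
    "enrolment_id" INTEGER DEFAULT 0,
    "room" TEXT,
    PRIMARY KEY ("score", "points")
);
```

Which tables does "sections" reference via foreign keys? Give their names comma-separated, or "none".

none

No column in sections has a REFERENCES clause.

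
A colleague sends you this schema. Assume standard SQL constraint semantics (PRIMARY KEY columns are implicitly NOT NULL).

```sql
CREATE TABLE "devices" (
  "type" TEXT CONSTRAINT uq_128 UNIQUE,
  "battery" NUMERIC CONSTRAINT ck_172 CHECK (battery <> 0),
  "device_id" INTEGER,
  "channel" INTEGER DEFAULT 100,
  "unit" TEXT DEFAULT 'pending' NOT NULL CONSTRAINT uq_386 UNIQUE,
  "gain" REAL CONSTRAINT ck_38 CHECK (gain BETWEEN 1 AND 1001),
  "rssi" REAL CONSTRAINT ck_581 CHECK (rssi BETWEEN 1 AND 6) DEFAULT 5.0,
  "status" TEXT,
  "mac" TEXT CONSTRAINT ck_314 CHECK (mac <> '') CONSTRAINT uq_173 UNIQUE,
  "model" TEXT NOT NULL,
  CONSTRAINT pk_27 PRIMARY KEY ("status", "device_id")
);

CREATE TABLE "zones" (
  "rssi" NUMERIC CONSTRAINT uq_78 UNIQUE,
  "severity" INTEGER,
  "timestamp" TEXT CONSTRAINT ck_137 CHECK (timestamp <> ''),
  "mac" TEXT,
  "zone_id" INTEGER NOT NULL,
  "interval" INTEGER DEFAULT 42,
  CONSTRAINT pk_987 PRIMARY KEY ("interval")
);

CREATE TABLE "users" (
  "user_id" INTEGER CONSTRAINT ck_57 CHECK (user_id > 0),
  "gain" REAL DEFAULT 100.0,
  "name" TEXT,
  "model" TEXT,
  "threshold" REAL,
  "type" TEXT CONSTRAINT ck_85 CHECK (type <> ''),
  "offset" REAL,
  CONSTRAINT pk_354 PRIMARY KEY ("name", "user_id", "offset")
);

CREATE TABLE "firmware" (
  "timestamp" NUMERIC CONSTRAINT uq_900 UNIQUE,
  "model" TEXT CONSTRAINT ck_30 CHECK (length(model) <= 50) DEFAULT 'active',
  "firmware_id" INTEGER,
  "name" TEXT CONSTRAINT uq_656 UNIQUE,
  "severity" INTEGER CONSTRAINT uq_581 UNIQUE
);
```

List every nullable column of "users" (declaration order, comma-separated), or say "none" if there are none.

- user_id: part of the PRIMARY KEY, which implies NOT NULL → not nullable.
- gain: DEFAULT only fills an omitted column; an explicit NULL is still allowed → nullable.
- name: part of the PRIMARY KEY, which implies NOT NULL → not nullable.
- model: no NOT NULL constraint applies → nullable.
- threshold: no NOT NULL constraint applies → nullable.
- type: CHECK does not forbid NULL (a CHECK constraint passes when its expression is NULL) → nullable.
- offset: part of the PRIMARY KEY, which implies NOT NULL → not nullable.

gain, model, threshold, type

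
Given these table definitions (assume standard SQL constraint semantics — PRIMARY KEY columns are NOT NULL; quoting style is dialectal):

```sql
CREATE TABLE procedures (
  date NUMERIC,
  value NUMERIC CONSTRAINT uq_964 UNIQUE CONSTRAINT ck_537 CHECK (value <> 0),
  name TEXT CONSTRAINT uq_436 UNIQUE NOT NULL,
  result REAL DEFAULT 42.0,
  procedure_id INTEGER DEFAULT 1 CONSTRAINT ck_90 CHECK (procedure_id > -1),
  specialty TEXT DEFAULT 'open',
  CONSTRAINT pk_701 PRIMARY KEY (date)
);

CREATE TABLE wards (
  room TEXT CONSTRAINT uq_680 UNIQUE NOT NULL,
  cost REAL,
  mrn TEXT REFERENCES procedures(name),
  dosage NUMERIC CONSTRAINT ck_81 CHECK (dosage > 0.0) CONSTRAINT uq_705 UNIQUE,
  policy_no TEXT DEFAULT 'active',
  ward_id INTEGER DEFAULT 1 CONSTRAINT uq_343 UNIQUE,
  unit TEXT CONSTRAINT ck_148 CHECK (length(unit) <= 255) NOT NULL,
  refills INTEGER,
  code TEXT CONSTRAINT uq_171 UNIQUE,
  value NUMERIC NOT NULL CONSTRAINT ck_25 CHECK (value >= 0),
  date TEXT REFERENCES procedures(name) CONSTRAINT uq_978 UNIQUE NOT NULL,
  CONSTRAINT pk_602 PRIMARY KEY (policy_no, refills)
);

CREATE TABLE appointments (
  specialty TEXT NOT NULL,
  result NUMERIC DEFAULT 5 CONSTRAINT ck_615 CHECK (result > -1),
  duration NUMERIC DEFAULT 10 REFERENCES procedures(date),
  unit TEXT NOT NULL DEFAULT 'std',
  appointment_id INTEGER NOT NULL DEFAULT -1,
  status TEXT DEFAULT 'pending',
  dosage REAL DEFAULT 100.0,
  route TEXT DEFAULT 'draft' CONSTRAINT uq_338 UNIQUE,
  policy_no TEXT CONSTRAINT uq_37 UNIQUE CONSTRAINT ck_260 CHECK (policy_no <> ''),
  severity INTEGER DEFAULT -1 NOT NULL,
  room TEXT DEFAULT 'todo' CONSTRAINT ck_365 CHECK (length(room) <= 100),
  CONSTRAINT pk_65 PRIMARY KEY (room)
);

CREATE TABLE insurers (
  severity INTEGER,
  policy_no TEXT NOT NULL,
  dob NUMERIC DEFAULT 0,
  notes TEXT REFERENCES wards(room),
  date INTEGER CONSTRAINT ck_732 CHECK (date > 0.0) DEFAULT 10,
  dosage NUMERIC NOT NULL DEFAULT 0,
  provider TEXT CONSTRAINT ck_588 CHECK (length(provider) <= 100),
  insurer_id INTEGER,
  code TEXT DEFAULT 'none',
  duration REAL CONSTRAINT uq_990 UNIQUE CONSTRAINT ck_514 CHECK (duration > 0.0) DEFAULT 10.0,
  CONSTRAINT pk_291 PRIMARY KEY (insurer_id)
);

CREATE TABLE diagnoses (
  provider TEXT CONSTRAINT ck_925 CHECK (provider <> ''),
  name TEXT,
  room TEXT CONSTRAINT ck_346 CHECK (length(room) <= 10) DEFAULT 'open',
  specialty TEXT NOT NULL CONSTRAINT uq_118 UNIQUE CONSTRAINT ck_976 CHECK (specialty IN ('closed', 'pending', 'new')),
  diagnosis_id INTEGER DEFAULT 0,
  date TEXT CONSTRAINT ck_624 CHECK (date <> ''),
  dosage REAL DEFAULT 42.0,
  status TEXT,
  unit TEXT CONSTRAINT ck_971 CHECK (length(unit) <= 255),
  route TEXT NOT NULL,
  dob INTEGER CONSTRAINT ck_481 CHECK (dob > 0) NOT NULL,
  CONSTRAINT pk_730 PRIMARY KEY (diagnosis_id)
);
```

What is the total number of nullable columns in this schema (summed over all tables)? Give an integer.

procedures: 4 nullable (value, result, procedure_id, specialty — PK (date) and explicit NOT NULL columns excluded).
wards: 5 nullable (cost, mrn, dosage, ward_id, code — PK (policy_no, refills) and explicit NOT NULL columns excluded).
appointments: 6 nullable (result, duration, status, dosage, route, policy_no — PK (room) and explicit NOT NULL columns excluded).
insurers: 7 nullable (severity, dob, notes, date, provider, code, duration — PK (insurer_id) and explicit NOT NULL columns excluded).
diagnoses: 7 nullable (provider, name, room, date, dosage, status, unit — PK (diagnosis_id) and explicit NOT NULL columns excluded).
Total: 4 + 5 + 6 + 7 + 7 = 29.

29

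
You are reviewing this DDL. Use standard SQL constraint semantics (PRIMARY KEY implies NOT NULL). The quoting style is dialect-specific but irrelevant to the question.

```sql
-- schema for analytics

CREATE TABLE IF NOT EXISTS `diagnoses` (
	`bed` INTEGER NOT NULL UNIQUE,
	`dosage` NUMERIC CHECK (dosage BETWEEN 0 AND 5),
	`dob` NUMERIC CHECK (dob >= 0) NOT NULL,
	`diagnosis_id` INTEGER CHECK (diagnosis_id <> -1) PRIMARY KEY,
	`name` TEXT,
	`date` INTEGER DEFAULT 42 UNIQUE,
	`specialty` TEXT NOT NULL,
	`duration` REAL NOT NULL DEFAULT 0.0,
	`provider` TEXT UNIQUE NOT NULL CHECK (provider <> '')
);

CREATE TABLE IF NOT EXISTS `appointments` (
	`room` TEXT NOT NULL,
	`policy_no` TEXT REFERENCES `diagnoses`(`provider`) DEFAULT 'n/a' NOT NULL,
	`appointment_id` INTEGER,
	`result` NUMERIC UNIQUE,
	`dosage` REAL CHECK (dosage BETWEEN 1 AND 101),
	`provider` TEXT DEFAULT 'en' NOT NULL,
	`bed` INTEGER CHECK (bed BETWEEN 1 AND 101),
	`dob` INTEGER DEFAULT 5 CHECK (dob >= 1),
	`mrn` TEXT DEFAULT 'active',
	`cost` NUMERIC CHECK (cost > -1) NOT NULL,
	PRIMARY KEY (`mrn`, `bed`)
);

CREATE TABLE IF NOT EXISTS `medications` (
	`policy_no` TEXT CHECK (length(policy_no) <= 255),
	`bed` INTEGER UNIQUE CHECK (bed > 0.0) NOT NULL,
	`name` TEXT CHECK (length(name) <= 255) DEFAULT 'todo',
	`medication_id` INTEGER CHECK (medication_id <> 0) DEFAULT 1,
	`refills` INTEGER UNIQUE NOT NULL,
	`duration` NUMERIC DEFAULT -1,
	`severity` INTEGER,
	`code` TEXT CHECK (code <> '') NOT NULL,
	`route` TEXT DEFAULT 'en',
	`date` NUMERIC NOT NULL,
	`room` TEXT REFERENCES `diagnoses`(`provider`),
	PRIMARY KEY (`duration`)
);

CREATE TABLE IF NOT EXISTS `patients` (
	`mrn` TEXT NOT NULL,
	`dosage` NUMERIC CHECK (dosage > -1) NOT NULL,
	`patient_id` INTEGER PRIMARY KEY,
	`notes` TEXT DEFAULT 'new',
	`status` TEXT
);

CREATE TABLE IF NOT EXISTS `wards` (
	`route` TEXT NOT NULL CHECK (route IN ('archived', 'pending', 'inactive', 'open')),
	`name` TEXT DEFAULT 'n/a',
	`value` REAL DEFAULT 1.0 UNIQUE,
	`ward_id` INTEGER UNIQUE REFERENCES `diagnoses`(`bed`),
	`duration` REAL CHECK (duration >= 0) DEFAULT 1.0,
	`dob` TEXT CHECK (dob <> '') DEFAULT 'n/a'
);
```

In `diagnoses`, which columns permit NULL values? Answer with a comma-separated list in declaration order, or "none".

- bed: declared NOT NULL → not nullable.
- dosage: CHECK does not forbid NULL (a CHECK constraint passes when its expression is NULL) → nullable.
- dob: declared NOT NULL → not nullable.
- diagnosis_id: part of the PRIMARY KEY, which implies NOT NULL → not nullable.
- name: no NOT NULL constraint applies → nullable.
- date: UNIQUE does not imply NOT NULL → nullable.
- specialty: declared NOT NULL → not nullable.
- duration: declared NOT NULL → not nullable.
- provider: declared NOT NULL → not nullable.

dosage, name, date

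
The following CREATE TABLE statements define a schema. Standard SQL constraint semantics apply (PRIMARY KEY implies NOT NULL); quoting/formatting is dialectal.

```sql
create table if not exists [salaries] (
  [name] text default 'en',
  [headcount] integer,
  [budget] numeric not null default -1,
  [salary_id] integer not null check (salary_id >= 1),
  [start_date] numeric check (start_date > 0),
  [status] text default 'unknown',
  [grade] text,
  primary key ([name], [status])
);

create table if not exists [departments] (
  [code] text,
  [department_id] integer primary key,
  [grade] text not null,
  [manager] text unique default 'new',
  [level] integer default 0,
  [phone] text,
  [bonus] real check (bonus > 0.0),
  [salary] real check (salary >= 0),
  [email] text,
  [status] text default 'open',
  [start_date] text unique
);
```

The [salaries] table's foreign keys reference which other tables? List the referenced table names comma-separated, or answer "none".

none

No column in salaries has a REFERENCES clause.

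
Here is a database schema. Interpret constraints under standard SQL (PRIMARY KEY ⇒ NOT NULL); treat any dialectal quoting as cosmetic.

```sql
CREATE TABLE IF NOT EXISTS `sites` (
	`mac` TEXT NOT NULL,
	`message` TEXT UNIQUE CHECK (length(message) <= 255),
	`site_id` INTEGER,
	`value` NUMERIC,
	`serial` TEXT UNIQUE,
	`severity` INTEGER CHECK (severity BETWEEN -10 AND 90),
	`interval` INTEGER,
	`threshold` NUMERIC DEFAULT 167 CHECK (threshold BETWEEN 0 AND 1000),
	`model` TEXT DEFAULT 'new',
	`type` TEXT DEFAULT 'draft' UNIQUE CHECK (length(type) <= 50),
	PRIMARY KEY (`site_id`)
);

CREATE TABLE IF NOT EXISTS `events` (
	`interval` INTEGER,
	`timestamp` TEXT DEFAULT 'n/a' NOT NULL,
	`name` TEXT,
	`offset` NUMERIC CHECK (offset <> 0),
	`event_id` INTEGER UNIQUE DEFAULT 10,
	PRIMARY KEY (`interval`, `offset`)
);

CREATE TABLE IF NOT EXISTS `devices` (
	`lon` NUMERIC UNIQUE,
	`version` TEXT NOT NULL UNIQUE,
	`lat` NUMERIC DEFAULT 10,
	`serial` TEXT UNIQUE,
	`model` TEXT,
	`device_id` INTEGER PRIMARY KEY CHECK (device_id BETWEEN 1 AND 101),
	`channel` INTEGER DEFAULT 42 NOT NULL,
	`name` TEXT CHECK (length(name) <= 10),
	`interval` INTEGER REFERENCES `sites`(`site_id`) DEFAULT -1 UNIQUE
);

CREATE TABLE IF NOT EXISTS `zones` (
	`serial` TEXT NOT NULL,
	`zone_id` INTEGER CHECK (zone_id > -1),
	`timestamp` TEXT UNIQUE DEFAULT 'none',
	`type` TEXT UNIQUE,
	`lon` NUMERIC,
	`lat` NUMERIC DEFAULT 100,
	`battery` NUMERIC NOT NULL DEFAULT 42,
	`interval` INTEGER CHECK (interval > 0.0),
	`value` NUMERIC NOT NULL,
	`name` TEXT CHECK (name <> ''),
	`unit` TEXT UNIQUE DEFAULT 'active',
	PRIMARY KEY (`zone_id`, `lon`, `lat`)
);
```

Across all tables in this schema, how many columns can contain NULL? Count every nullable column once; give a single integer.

sites: 8 nullable (message, value, serial, severity, interval, threshold, model, type — PK (site_id) and explicit NOT NULL columns excluded).
events: 2 nullable (name, event_id — PK (interval, offset) and explicit NOT NULL columns excluded).
devices: 6 nullable (lon, lat, serial, model, name, interval — PK (device_id) and explicit NOT NULL columns excluded).
zones: 5 nullable (timestamp, type, interval, name, unit — PK (zone_id, lon, lat) and explicit NOT NULL columns excluded).
Total: 8 + 2 + 6 + 5 = 21.

21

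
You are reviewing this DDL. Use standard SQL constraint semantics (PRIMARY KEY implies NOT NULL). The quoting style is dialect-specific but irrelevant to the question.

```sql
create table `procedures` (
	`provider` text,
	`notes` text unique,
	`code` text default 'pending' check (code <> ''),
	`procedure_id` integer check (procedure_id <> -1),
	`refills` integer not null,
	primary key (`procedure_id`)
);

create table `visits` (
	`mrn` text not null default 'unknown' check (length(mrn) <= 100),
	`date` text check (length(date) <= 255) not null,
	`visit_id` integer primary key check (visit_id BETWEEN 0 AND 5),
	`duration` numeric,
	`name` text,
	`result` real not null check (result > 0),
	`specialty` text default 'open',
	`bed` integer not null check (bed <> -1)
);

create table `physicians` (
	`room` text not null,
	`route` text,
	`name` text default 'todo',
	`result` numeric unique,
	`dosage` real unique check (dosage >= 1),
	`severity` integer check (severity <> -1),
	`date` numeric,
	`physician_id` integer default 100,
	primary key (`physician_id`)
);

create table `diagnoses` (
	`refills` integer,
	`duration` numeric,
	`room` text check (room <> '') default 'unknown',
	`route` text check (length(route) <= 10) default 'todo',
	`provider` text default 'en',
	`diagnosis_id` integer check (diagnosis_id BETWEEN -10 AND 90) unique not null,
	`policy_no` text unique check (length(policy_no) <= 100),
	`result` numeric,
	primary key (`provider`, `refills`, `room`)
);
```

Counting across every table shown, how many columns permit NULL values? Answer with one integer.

procedures: 3 nullable (provider, notes, code — PK (procedure_id) and explicit NOT NULL columns excluded).
visits: 3 nullable (duration, name, specialty — PK (visit_id) and explicit NOT NULL columns excluded).
physicians: 6 nullable (route, name, result, dosage, severity, date — PK (physician_id) and explicit NOT NULL columns excluded).
diagnoses: 4 nullable (duration, route, policy_no, result — PK (provider, refills, room) and explicit NOT NULL columns excluded).
Total: 3 + 3 + 6 + 4 = 16.

16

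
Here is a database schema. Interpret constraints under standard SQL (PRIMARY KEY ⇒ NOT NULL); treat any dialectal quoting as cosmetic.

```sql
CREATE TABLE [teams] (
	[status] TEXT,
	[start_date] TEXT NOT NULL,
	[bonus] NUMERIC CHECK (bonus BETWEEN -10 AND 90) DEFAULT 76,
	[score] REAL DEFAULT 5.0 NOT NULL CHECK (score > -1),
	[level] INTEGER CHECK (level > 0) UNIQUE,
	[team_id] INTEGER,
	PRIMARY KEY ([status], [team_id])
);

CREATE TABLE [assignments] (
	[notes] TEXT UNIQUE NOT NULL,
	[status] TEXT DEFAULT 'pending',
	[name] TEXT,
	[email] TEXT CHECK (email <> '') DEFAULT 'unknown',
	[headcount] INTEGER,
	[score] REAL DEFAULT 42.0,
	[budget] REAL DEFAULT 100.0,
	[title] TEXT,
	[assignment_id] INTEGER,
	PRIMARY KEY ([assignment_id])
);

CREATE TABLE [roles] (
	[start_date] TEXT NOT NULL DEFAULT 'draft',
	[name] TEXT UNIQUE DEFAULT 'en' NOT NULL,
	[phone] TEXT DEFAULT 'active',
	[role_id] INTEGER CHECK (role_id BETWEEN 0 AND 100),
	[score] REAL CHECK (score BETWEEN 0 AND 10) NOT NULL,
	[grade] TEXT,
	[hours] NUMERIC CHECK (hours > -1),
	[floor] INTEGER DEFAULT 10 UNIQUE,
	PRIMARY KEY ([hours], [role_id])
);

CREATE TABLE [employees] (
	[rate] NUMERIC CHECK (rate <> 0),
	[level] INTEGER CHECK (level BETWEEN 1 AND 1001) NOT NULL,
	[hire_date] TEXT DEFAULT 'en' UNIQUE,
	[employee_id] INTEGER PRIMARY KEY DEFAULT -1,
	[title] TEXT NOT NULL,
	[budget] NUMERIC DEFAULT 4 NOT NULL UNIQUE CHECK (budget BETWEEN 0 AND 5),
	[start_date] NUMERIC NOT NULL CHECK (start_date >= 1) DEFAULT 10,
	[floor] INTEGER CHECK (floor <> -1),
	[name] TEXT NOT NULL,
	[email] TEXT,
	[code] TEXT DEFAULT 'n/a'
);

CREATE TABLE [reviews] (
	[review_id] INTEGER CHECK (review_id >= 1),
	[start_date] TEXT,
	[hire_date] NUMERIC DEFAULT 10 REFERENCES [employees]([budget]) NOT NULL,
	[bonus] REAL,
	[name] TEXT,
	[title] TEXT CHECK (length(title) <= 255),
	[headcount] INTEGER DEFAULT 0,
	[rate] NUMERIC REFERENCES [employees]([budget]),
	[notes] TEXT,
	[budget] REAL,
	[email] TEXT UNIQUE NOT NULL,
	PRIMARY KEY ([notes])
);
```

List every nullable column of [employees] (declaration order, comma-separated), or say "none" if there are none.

- rate: CHECK does not forbid NULL (a CHECK constraint passes when its expression is NULL) → nullable.
- level: declared NOT NULL → not nullable.
- hire_date: UNIQUE does not imply NOT NULL → nullable.
- employee_id: part of the PRIMARY KEY, which implies NOT NULL → not nullable.
- title: declared NOT NULL → not nullable.
- budget: declared NOT NULL → not nullable.
- start_date: declared NOT NULL → not nullable.
- floor: CHECK does not forbid NULL (a CHECK constraint passes when its expression is NULL) → nullable.
- name: declared NOT NULL → not nullable.
- email: no NOT NULL constraint applies → nullable.
- code: DEFAULT only fills an omitted column; an explicit NULL is still allowed → nullable.

rate, hire_date, floor, email, code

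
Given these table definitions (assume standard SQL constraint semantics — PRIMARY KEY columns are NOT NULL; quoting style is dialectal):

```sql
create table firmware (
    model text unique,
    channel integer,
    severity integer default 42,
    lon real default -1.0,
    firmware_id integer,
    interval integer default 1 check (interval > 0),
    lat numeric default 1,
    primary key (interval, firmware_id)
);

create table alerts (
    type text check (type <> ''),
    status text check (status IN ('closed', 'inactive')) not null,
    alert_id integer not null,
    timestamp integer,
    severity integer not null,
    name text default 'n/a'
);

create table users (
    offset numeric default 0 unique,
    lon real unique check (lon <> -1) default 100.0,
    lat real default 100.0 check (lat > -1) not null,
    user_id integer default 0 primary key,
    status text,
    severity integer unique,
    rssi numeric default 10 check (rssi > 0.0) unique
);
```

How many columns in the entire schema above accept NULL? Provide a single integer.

firmware: 5 nullable (model, channel, severity, lon, lat — PK (interval, firmware_id) and explicit NOT NULL columns excluded).
alerts: 3 nullable (type, timestamp, name — PK none and explicit NOT NULL columns excluded).
users: 5 nullable (offset, lon, status, severity, rssi — PK (user_id) and explicit NOT NULL columns excluded).
Total: 5 + 3 + 5 = 13.

13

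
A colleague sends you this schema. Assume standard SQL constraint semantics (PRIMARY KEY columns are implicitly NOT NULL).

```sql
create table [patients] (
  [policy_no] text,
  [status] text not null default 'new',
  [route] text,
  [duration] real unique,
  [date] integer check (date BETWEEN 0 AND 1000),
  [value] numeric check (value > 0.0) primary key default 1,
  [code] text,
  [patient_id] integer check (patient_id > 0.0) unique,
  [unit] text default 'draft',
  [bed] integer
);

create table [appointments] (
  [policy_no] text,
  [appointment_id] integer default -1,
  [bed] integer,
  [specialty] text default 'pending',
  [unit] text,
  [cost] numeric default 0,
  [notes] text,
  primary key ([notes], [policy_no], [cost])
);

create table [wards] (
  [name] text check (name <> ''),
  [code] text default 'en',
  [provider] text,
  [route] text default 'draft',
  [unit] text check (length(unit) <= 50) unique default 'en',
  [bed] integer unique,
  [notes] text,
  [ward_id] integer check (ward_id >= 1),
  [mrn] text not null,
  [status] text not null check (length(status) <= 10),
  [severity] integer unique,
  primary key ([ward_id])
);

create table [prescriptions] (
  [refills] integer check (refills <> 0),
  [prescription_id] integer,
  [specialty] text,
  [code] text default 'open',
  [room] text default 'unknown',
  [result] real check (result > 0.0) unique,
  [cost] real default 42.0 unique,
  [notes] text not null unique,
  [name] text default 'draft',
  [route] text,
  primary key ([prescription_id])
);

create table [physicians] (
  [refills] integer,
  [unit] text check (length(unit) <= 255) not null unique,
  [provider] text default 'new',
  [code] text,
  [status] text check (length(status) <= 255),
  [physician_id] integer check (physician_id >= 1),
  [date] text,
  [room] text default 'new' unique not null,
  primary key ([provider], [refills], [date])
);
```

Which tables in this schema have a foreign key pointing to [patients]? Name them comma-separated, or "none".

No REFERENCES clause anywhere in the schema names patients.

none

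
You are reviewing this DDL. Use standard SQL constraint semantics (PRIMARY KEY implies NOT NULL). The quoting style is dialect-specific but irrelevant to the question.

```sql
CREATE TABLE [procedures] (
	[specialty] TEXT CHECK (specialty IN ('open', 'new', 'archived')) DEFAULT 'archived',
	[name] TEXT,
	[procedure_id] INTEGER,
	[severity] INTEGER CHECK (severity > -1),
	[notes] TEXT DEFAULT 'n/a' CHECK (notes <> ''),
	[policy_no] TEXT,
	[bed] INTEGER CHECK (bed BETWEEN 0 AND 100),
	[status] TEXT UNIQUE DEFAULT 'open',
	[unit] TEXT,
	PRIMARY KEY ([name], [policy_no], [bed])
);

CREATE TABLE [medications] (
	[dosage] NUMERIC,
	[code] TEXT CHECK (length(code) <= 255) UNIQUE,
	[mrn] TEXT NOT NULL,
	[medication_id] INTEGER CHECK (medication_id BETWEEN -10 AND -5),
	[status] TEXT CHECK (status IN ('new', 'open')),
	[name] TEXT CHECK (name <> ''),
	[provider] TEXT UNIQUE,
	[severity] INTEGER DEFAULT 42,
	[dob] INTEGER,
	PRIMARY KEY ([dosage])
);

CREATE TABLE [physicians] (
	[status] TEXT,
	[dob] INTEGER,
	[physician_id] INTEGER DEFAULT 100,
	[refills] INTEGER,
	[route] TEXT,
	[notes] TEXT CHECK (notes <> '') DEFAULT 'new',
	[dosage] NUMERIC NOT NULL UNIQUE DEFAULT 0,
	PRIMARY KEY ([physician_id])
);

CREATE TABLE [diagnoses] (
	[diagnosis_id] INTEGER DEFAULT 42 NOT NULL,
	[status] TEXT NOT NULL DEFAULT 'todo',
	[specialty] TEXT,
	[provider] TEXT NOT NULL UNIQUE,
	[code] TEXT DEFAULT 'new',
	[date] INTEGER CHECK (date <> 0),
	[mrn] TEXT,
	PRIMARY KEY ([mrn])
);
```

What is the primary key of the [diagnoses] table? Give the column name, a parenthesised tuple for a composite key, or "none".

mrn

mrn is declared PRIMARY KEY as a table-level PRIMARY KEY clause.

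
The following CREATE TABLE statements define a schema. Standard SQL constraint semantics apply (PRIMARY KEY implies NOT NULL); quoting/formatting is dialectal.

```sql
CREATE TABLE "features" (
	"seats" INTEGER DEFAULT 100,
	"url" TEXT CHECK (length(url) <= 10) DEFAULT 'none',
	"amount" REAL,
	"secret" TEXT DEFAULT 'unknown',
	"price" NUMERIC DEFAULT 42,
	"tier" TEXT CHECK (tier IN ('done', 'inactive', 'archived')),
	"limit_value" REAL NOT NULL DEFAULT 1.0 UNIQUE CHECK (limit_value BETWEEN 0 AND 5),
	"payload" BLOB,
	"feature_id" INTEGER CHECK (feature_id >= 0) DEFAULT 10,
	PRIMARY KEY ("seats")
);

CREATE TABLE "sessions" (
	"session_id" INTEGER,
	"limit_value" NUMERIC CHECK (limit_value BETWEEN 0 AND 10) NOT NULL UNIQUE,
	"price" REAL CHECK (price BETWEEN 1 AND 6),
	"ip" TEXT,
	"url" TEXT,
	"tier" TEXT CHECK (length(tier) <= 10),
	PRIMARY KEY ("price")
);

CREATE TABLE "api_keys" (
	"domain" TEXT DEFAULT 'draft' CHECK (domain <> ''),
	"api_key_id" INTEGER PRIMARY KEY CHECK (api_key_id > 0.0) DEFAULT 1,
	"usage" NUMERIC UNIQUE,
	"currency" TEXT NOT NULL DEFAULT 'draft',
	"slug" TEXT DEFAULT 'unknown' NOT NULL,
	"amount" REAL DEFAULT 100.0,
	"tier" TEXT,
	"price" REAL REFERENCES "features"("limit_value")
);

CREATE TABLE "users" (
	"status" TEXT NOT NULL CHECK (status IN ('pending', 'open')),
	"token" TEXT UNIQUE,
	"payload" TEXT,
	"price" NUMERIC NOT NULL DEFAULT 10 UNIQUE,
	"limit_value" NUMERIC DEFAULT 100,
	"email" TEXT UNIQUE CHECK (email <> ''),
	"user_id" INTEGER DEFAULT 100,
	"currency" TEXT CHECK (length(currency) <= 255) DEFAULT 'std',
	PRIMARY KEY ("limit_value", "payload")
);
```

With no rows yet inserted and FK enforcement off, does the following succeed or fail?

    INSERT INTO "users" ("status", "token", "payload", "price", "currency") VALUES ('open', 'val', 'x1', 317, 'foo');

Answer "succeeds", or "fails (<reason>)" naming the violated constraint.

succeeds

NOT NULL columns: limit_value defaults to 100; payload is supplied; price is supplied; status is supplied.
CHECK constraints: 'open' satisfies (status IN ('pending', 'open')); 'foo' satisfies (length(currency) <= 255).
No constraint is violated.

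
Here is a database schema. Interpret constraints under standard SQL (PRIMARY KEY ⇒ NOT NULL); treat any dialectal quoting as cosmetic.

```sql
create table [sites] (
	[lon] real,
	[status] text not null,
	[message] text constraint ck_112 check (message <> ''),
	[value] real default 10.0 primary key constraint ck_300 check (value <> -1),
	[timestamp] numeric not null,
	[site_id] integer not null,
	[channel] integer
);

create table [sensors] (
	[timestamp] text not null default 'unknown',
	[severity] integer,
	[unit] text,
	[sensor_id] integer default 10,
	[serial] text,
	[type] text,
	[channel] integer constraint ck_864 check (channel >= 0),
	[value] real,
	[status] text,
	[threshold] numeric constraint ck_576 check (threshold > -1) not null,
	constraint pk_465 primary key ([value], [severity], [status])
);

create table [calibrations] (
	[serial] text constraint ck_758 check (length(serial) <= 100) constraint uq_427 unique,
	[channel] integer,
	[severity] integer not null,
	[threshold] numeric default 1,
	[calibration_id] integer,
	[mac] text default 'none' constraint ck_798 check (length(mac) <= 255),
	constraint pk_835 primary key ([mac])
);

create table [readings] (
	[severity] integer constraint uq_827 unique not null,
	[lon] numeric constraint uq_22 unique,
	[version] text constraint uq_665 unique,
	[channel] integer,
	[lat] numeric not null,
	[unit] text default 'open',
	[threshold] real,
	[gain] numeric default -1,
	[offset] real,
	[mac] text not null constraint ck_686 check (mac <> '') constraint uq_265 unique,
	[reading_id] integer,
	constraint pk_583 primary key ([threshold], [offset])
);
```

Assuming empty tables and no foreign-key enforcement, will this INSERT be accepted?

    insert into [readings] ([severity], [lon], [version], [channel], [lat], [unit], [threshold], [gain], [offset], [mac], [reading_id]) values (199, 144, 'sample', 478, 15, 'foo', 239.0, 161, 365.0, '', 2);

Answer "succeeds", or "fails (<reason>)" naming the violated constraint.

The value '' for mac violates CHECK (mac <> '').

fails (CHECK on mac)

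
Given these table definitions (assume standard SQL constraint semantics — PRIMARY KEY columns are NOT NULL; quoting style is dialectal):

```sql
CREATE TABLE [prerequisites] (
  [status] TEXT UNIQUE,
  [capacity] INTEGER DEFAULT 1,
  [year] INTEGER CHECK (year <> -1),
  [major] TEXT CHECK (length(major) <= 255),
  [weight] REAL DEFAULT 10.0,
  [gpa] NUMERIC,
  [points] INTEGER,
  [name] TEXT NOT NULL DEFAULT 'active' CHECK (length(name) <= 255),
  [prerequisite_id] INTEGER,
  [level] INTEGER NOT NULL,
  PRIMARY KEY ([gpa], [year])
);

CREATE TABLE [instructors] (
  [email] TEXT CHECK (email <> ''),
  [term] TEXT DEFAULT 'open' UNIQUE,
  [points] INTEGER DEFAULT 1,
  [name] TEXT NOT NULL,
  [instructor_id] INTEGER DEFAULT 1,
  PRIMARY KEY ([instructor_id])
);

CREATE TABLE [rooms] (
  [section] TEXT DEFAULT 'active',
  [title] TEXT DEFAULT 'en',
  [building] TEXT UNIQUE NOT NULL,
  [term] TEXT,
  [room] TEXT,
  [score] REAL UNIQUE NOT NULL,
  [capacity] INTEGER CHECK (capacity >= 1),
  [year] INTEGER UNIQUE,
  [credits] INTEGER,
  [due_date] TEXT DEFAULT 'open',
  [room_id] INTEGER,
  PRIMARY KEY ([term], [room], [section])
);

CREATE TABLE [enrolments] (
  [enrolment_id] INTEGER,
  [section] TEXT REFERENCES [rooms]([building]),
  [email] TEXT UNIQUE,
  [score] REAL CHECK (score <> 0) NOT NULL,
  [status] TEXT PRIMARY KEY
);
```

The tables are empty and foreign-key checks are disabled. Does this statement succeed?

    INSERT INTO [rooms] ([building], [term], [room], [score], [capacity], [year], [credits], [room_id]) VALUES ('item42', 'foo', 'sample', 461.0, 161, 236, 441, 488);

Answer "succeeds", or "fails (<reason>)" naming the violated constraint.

succeeds

NOT NULL columns: building is supplied; room is supplied; score is supplied; section defaults to 'active'; term is supplied.
CHECK constraints: 161 satisfies (capacity >= 1).
No constraint is violated.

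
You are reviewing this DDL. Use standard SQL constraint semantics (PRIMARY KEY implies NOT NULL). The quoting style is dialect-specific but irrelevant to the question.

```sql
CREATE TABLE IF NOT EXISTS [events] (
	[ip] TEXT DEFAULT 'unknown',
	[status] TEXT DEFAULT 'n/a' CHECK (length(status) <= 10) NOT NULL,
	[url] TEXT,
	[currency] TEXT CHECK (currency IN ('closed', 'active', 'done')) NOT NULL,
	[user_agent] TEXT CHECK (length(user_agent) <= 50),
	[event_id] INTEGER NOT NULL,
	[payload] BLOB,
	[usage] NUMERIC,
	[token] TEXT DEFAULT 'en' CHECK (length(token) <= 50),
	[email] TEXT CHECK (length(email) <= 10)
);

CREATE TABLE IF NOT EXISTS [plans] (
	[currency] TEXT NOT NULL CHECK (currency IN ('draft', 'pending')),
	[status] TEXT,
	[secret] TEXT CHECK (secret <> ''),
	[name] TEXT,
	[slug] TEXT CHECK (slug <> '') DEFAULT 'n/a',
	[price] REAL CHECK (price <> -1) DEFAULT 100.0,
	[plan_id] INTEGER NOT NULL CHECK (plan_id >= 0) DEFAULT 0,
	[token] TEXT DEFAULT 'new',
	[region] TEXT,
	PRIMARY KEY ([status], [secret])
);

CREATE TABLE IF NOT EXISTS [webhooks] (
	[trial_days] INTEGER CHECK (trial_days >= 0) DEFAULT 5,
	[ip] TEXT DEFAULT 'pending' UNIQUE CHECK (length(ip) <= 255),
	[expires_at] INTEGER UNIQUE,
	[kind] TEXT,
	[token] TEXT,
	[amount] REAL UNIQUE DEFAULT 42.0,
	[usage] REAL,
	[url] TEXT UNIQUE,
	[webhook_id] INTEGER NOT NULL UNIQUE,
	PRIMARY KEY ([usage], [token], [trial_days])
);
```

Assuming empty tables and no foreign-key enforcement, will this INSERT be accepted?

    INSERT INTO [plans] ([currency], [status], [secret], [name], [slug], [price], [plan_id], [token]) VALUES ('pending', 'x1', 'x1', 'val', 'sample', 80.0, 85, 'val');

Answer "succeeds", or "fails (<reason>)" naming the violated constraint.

succeeds

NOT NULL columns: currency is supplied; plan_id is supplied; secret is supplied; status is supplied.
CHECK constraints: 'pending' satisfies (currency IN ('draft', 'pending')); 'x1' satisfies (secret <> ''); 'sample' satisfies (slug <> ''); 80.0 satisfies (price <> -1); 85 satisfies (plan_id >= 0).
No constraint is violated.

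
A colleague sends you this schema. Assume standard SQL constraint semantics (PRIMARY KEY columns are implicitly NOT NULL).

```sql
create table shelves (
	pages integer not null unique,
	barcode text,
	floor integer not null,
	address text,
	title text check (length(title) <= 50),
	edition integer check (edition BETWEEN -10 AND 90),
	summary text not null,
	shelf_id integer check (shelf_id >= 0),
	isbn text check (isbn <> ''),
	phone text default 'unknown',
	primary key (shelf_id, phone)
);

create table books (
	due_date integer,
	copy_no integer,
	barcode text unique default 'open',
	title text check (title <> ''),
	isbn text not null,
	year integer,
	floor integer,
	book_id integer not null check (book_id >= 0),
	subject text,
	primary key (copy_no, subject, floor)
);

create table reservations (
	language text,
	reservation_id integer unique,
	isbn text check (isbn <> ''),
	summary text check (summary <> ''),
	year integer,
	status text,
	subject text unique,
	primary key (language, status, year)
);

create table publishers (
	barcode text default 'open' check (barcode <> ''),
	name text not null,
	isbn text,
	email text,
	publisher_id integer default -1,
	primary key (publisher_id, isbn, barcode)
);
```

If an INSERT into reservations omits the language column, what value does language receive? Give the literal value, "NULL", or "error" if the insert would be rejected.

error

language has no DEFAULT clause.
Omitting it would insert NULL, but it is part of the PRIMARY KEY, so the INSERT fails.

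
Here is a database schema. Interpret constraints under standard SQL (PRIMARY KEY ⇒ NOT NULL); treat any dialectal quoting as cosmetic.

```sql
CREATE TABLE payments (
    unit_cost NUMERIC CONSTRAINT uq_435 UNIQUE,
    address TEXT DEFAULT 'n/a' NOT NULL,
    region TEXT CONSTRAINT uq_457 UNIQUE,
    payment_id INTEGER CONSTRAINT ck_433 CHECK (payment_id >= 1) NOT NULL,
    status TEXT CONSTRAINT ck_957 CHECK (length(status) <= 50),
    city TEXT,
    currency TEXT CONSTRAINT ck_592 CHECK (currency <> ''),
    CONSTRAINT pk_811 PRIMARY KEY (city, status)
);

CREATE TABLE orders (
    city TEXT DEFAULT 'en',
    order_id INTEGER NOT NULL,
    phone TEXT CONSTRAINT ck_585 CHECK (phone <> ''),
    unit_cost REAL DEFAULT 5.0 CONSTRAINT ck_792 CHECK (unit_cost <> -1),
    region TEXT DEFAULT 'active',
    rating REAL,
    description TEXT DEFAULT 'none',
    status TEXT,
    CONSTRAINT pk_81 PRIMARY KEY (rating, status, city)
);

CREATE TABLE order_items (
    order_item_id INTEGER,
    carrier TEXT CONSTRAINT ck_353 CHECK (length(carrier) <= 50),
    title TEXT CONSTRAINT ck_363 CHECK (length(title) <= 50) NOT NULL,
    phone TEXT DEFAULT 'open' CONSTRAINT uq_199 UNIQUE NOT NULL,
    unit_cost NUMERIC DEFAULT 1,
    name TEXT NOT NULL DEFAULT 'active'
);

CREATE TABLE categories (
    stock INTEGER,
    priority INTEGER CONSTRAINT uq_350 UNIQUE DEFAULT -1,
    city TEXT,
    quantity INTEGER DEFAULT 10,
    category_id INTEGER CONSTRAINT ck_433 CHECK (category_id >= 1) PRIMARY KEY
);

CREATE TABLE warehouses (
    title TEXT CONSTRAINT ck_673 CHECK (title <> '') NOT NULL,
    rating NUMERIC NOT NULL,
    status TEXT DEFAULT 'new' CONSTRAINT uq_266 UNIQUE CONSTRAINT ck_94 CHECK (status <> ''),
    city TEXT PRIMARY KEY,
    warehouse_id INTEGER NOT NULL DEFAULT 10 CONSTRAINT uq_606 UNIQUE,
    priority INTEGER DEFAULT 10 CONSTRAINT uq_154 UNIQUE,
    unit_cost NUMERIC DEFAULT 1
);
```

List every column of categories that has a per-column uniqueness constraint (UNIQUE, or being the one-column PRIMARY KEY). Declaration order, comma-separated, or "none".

priority, category_id

- stock: no UNIQUE or single-column PK constraint.
- priority: declared UNIQUE → unique.
- city: no UNIQUE or single-column PK constraint.
- quantity: no UNIQUE or single-column PK constraint.
- category_id: single-column PRIMARY KEY → unique.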